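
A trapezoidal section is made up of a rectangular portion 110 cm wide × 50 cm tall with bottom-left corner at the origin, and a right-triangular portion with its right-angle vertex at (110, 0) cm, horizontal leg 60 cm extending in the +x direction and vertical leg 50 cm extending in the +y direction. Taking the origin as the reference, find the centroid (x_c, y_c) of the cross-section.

x_c = 71.07 cm, y_c = 23.21 cm

rectangular portion: A = 110 × 50 = 5500.00, centroid at (55.00, 25.00).
triangular portion: A = ½·60·50 = 1500.00, centroid at (130.00, 16.67).
ΣA = 7000.00 cm², ΣAx_c = 497500.00 cm³, ΣAy_c = 162500.00 cm³.
x_c = 497500.00/7000.00 = 71.07 cm; y_c = 162500.00/7000.00 = 23.21 cm.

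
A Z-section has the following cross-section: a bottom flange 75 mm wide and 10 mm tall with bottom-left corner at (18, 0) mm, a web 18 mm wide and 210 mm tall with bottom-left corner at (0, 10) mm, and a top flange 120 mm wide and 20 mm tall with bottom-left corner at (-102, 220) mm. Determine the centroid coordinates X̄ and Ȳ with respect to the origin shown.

bottom flange: A = 75 × 10 = 750.00, centroid at (55.50, 5.00).
web: A = 18 × 210 = 3780.00, centroid at (9.00, 115.00).
top flange: A = 120 × 20 = 2400.00, centroid at (-42.00, 230.00).
ΣA = 6930.00 mm², ΣAX̄ = -25155.00 mm³, ΣAȲ = 990450.00 mm³.
X̄ = -25155.00/6930.00 = -3.63 mm; Ȳ = 990450.00/6930.00 = 142.92 mm.

X̄ = -3.63 mm, Ȳ = 142.92 mm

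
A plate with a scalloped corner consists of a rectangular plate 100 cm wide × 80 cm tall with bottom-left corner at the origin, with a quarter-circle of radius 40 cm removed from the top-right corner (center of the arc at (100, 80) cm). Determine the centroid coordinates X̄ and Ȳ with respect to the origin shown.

plate: A = 100 × 80 = 8000.00, centroid at (50.00, 40.00).
removed quarter-circle: A = −¼π·40² = -1256.64, centroid at (83.02, 63.02).
ΣA = 6743.36 cm²
ΣAX̄ = (8000.00)(50.00) + (-1256.64)(83.02) = 295669.63 cm³
ΣAȲ = (8000.00)(40.00) + (-1256.64)(63.02) = 240802.37 cm³
X̄ = 295669.63 / 6743.36 = 43.85 cm
Ȳ = 240802.37 / 6743.36 = 35.71 cm

X̄ = 43.85 cm, Ȳ = 35.71 cm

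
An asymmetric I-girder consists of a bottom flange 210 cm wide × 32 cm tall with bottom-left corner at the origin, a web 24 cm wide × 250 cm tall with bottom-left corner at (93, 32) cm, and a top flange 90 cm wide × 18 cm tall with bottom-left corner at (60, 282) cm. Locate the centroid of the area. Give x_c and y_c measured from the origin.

Part | A | x̄ᵢ | ȳᵢ | A·x̄ᵢ | A·ȳᵢ
bottom flange | 6720.00 | 105.00 | 16.00 | 705600.00 | 107520.00
web | 6000.00 | 105.00 | 157.00 | 630000.00 | 942000.00
top flange | 1620.00 | 105.00 | 291.00 | 170100.00 | 471420.00
Σ | 14340.00 |  |  | 1505700.00 | 1520940.00
x_c = 1505700.00 / 14340.00 = 105.00 cm
y_c = 1520940.00 / 14340.00 = 106.06 cm

x_c = 105.00 cm, y_c = 106.06 cm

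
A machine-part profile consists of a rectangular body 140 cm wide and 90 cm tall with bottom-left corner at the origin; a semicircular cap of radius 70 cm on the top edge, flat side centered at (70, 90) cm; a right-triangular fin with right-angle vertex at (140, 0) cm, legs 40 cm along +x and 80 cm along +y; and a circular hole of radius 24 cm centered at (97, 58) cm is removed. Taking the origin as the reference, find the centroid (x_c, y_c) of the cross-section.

rectangular body: A = 140 × 90 = 12600.00, centroid at (70.00, 45.00).
semicircular top: A = ½π·70² = 7696.90, centroid at (70.00, 119.71).
triangular fin: A = ½·40·80 = 1600.00, centroid at (153.33, 26.67).
hole: A = −π·24² = -1809.56, centroid at (97.00, 58.00).
ΣA = 20087.34 cm²
ΣAx_c = (12600.00)(70.00) + (7696.90)(70.00) + (1600.00)(153.33) + (-1809.56)(97.00) = 1490589.41 cm³
ΣAy_c = (12600.00)(45.00) + (7696.90)(119.71) + (1600.00)(26.67) + (-1809.56)(58.00) = 1426100.19 cm³
x_c = 1490589.41 / 20087.34 = 74.21 cm
y_c = 1426100.19 / 20087.34 = 70.99 cm

x_c = 74.21 cm, y_c = 70.99 cm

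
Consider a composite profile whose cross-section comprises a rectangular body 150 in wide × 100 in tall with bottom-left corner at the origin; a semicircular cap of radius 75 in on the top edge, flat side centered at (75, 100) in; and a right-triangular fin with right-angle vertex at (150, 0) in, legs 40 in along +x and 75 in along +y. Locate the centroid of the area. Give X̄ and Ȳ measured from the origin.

X̄ = 80.23 in, Ȳ = 77.06 in

rectangular body: A = 150 × 100 = 15000.00, centroid at (75.00, 50.00).
semicircular top: A = ½π·75² = 8835.73, centroid at (75.00, 131.83).
triangular fin: A = ½·40·75 = 1500.00, centroid at (163.33, 25.00).
ΣA = 25335.73 in², ΣAX̄ = 2032679.70 in³, ΣAȲ = 1952322.93 in³.
X̄ = 2032679.70/25335.73 = 80.23 in; Ȳ = 1952322.93/25335.73 = 77.06 in.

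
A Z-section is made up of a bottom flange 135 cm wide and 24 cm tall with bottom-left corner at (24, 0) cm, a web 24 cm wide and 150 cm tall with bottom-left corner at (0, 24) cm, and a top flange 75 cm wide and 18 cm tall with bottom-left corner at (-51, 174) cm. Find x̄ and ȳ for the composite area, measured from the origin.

x̄ = 39.25 cm, ȳ = 78.43 cm

Part | A | x̄ᵢ | ȳᵢ | A·x̄ᵢ | A·ȳᵢ
bottom flange | 3240.00 | 91.50 | 12.00 | 296460.00 | 38880.00
web | 3600.00 | 12.00 | 99.00 | 43200.00 | 356400.00
top flange | 1350.00 | -13.50 | 183.00 | -18225.00 | 247050.00
Σ | 8190.00 |  |  | 321435.00 | 642330.00
x̄ = 321435.00 / 8190.00 = 39.25 cm
ȳ = 642330.00 / 8190.00 = 78.43 cm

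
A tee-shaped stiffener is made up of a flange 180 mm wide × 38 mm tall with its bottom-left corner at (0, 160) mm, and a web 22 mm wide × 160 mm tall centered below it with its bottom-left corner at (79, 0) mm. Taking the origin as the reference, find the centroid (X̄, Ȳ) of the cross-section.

web: A = 22 × 160 = 3520.00, centroid at (90.00, 80.00).
flange: A = 180 × 38 = 6840.00, centroid at (90.00, 179.00).
ΣA = 10360.00 mm²
ΣAX̄ = (3520.00)(90.00) + (6840.00)(90.00) = 932400.00 mm³
ΣAȲ = (3520.00)(80.00) + (6840.00)(179.00) = 1505960.00 mm³
X̄ = 932400.00 / 10360.00 = 90.00 mm
Ȳ = 1505960.00 / 10360.00 = 145.36 mm

X̄ = 90.00 mm, Ȳ = 145.36 mm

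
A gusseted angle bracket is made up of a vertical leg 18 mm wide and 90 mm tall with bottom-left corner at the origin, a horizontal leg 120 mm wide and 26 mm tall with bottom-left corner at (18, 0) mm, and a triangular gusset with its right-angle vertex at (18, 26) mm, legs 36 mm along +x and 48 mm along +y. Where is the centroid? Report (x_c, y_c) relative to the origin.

vertical leg: A = 18 × 90 = 1620.00, centroid at (9.00, 45.00).
horizontal leg: A = 120 × 26 = 3120.00, centroid at (78.00, 13.00).
gusset: A = ½·36·48 = 864.00, centroid at (30.00, 42.00).
ΣA = 5604.00 mm²
ΣAx_c = (1620.00)(9.00) + (3120.00)(78.00) + (864.00)(30.00) = 283860.00 mm³
ΣAy_c = (1620.00)(45.00) + (3120.00)(13.00) + (864.00)(42.00) = 149748.00 mm³
x_c = 283860.00 / 5604.00 = 50.65 mm
y_c = 149748.00 / 5604.00 = 26.72 mm

x_c = 50.65 mm, y_c = 26.72 mm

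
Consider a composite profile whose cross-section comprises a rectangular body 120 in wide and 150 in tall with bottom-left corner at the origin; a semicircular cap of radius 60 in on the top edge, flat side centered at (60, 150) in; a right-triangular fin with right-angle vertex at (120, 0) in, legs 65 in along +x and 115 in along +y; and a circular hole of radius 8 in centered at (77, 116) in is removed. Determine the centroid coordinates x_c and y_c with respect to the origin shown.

Part | A | x̄ᵢ | ȳᵢ | A·x̄ᵢ | A·ȳᵢ
rectangular body | 18000.00 | 60.00 | 75.00 | 1080000.00 | 1350000.00
semicircular top | 5654.87 | 60.00 | 175.46 | 339292.01 | 992230.02
triangular fin | 3737.50 | 141.67 | 38.33 | 529479.17 | 143270.83
hole | -201.06 | 77.00 | 116.00 | -15481.77 | -23323.18
Σ | 27191.30 |  |  | 1933289.40 | 2462177.67
x_c = 1933289.40 / 27191.30 = 71.10 in
y_c = 2462177.67 / 27191.30 = 90.55 in

x_c = 71.10 in, y_c = 90.55 in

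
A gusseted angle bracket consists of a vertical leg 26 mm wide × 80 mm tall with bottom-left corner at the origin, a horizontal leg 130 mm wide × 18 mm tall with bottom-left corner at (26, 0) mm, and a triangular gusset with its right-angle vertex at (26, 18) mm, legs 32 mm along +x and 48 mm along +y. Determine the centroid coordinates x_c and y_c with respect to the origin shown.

x_c = 51.68 mm, y_c = 25.13 mm

vertical leg: A = 26 × 80 = 2080.00, centroid at (13.00, 40.00).
horizontal leg: A = 130 × 18 = 2340.00, centroid at (91.00, 9.00).
gusset: A = ½·32·48 = 768.00, centroid at (36.67, 34.00).
ΣA = 5188.00 mm², ΣAx_c = 268140.00 mm³, ΣAy_c = 130372.00 mm³.
x_c = 268140.00/5188.00 = 51.68 mm; y_c = 130372.00/5188.00 = 25.13 mm.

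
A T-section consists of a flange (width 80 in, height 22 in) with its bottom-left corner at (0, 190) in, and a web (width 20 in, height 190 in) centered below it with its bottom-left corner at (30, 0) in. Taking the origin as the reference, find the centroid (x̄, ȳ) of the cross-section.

x̄ = 40.00 in, ȳ = 128.55 in

Part | A | x̄ᵢ | ȳᵢ | A·x̄ᵢ | A·ȳᵢ
web | 3800.00 | 40.00 | 95.00 | 152000.00 | 361000.00
flange | 1760.00 | 40.00 | 201.00 | 70400.00 | 353760.00
Σ | 5560.00 |  |  | 222400.00 | 714760.00
x̄ = 222400.00 / 5560.00 = 40.00 in
ȳ = 714760.00 / 5560.00 = 128.55 in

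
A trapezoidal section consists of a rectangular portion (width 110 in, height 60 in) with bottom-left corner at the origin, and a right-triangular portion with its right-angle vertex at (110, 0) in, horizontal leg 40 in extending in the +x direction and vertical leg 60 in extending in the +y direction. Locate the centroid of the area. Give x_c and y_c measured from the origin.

x_c = 65.51 in, y_c = 28.46 in

rectangular portion: A = 110 × 60 = 6600.00, centroid at (55.00, 30.00).
triangular portion: A = ½·40·60 = 1200.00, centroid at (123.33, 20.00).
ΣA = 7800.00 in², ΣAx_c = 511000.00 in³, ΣAy_c = 222000.00 in³.
x_c = 511000.00/7800.00 = 65.51 in; y_c = 222000.00/7800.00 = 28.46 in.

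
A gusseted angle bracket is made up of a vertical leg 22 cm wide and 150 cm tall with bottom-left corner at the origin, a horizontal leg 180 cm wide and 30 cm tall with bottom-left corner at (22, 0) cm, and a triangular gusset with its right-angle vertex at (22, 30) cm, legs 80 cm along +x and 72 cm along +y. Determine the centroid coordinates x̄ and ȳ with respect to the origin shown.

x̄ = 67.47 cm, ȳ = 41.80 cm

Part | A | x̄ᵢ | ȳᵢ | A·x̄ᵢ | A·ȳᵢ
vertical leg | 3300.00 | 11.00 | 75.00 | 36300.00 | 247500.00
horizontal leg | 5400.00 | 112.00 | 15.00 | 604800.00 | 81000.00
gusset | 2880.00 | 48.67 | 54.00 | 140160.00 | 155520.00
Σ | 11580.00 |  |  | 781260.00 | 484020.00
x̄ = 781260.00 / 11580.00 = 67.47 cm
ȳ = 484020.00 / 11580.00 = 41.80 cm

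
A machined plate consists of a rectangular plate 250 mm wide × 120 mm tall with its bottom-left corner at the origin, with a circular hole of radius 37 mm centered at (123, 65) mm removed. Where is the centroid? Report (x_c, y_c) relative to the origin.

plate: A = 250 × 120 = 30000.00, centroid at (125.00, 60.00).
hole: A = −π·37² = -4300.84, centroid at (123.00, 65.00).
ΣA = 25699.16 mm²
ΣAx_c = (30000.00)(125.00) + (-4300.84)(123.00) = 3220996.64 mm³
ΣAy_c = (30000.00)(60.00) + (-4300.84)(65.00) = 1520445.38 mm³
x_c = 3220996.64 / 25699.16 = 125.33 mm
y_c = 1520445.38 / 25699.16 = 59.16 mm

x_c = 125.33 mm, y_c = 59.16 mm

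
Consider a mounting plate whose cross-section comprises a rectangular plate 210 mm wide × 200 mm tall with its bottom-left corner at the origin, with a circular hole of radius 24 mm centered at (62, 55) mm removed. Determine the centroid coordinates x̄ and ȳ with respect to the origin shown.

plate: A = 210 × 200 = 42000.00, centroid at (105.00, 100.00).
hole: A = −π·24² = -1809.56, centroid at (62.00, 55.00).
ΣA = 40190.44 mm², ΣAx̄ = 4297807.44 mm³, ΣAȳ = 4100474.34 mm³.
x̄ = 4297807.44/40190.44 = 106.94 mm; ȳ = 4100474.34/40190.44 = 102.03 mm.

x̄ = 106.94 mm, ȳ = 102.03 mm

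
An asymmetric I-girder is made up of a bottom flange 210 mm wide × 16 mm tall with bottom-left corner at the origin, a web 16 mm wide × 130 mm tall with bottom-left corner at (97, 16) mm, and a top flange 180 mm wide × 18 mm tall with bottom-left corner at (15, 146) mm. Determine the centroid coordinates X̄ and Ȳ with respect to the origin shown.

X̄ = 105.00 mm, Ȳ = 80.36 mm

bottom flange: A = 210 × 16 = 3360.00, centroid at (105.00, 8.00).
web: A = 16 × 130 = 2080.00, centroid at (105.00, 81.00).
top flange: A = 180 × 18 = 3240.00, centroid at (105.00, 155.00).
ΣA = 8680.00 mm²
ΣAX̄ = (3360.00)(105.00) + (2080.00)(105.00) + (3240.00)(105.00) = 911400.00 mm³
ΣAȲ = (3360.00)(8.00) + (2080.00)(81.00) + (3240.00)(155.00) = 697560.00 mm³
X̄ = 911400.00 / 8680.00 = 105.00 mm
Ȳ = 697560.00 / 8680.00 = 80.36 mm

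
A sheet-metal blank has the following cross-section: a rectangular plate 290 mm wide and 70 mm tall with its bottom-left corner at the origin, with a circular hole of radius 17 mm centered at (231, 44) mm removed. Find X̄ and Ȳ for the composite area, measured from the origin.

X̄ = 140.97 mm, Ȳ = 34.58 mm

plate: A = 290 × 70 = 20300.00, centroid at (145.00, 35.00).
hole: A = −π·17² = -907.92, centroid at (231.00, 44.00).
ΣA = 19392.08 mm²
ΣAX̄ = (20300.00)(145.00) + (-907.92)(231.00) = 2733770.42 mm³
ΣAȲ = (20300.00)(35.00) + (-907.92)(44.00) = 670551.51 mm³
X̄ = 2733770.42 / 19392.08 = 140.97 mm
Ȳ = 670551.51 / 19392.08 = 34.58 mm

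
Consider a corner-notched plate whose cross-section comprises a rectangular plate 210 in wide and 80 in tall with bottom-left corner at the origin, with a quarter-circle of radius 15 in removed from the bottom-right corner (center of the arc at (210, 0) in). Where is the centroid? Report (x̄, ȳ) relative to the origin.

x̄ = 103.95 in, ȳ = 40.36 in

Part | A | x̄ᵢ | ȳᵢ | A·x̄ᵢ | A·ȳᵢ
plate | 16800.00 | 105.00 | 40.00 | 1764000.00 | 672000.00
removed quarter-circle | -176.71 | 203.63 | 6.37 | -35985.06 | -1125.00
Σ | 16623.29 |  |  | 1728014.94 | 670875.00
x̄ = 1728014.94 / 16623.29 = 103.95 in
ȳ = 670875.00 / 16623.29 = 40.36 in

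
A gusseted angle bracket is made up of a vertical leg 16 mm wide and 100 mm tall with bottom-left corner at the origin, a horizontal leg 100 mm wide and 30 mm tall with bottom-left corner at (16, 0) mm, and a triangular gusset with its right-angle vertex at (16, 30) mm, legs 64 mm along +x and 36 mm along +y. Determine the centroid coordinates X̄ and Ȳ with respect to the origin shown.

X̄ = 44.13 mm, Ȳ = 30.14 mm

Part | A | x̄ᵢ | ȳᵢ | A·x̄ᵢ | A·ȳᵢ
vertical leg | 1600.00 | 8.00 | 50.00 | 12800.00 | 80000.00
horizontal leg | 3000.00 | 66.00 | 15.00 | 198000.00 | 45000.00
gusset | 1152.00 | 37.33 | 42.00 | 43008.00 | 48384.00
Σ | 5752.00 |  |  | 253808.00 | 173384.00
X̄ = 253808.00 / 5752.00 = 44.13 mm
Ȳ = 173384.00 / 5752.00 = 30.14 mm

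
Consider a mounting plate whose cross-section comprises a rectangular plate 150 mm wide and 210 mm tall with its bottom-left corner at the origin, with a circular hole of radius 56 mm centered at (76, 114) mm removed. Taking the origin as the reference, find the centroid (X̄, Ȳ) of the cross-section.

X̄ = 74.54 mm, Ȳ = 100.90 mm

plate: A = 150 × 210 = 31500.00, centroid at (75.00, 105.00).
hole: A = −π·56² = -9852.03, centroid at (76.00, 114.00).
ΣA = 21647.97 mm²
ΣAX̄ = (31500.00)(75.00) + (-9852.03)(76.00) = 1613745.37 mm³
ΣAȲ = (31500.00)(105.00) + (-9852.03)(114.00) = 2184368.06 mm³
X̄ = 1613745.37 / 21647.97 = 74.54 mm
Ȳ = 2184368.06 / 21647.97 = 100.90 mm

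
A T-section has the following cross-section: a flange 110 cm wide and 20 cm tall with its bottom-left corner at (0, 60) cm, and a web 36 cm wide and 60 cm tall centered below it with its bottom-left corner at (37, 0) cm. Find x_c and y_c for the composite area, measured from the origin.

Part | A | x̄ᵢ | ȳᵢ | A·x̄ᵢ | A·ȳᵢ
web | 2160.00 | 55.00 | 30.00 | 118800.00 | 64800.00
flange | 2200.00 | 55.00 | 70.00 | 121000.00 | 154000.00
Σ | 4360.00 |  |  | 239800.00 | 218800.00
x_c = 239800.00 / 4360.00 = 55.00 cm
y_c = 218800.00 / 4360.00 = 50.18 cm

x_c = 55.00 cm, y_c = 50.18 cm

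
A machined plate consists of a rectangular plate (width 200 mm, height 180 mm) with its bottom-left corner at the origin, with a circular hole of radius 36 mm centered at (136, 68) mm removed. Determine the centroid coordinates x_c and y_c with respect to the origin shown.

plate: A = 200 × 180 = 36000.00, centroid at (100.00, 90.00).
hole: A = −π·36² = -4071.50, centroid at (136.00, 68.00).
ΣA = 31928.50 mm²
ΣAx_c = (36000.00)(100.00) + (-4071.50)(136.00) = 3046275.45 mm³
ΣAy_c = (36000.00)(90.00) + (-4071.50)(68.00) = 2963137.72 mm³
x_c = 3046275.45 / 31928.50 = 95.41 mm
y_c = 2963137.72 / 31928.50 = 92.81 mm

x_c = 95.41 mm, y_c = 92.81 mm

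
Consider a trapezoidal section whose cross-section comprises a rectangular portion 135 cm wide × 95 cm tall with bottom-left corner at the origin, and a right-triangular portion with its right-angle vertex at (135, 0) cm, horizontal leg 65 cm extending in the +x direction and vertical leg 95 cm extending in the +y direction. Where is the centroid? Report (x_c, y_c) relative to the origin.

x_c = 84.80 cm, y_c = 44.43 cm

rectangular portion: A = 135 × 95 = 12825.00, centroid at (67.50, 47.50).
triangular portion: A = ½·65·95 = 3087.50, centroid at (156.67, 31.67).
ΣA = 15912.50 cm²
ΣAx_c = (12825.00)(67.50) + (3087.50)(156.67) = 1349395.83 cm³
ΣAy_c = (12825.00)(47.50) + (3087.50)(31.67) = 706958.33 cm³
x_c = 1349395.83 / 15912.50 = 84.80 cm
y_c = 706958.33 / 15912.50 = 44.43 cm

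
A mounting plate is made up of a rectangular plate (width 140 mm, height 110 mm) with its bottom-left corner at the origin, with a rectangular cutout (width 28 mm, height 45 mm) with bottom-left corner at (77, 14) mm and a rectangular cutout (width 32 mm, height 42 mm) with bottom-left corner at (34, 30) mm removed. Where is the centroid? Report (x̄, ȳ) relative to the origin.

plate: A = 140 × 110 = 15400.00, centroid at (70.00, 55.00).
hole 1: A = −(28 × 45) = -1260.00, centroid at (91.00, 36.50).
hole 2: A = −(32 × 42) = -1344.00, centroid at (50.00, 51.00).
ΣA = 12796.00 mm², ΣAx̄ = 896140.00 mm³, ΣAȳ = 732466.00 mm³.
x̄ = 896140.00/12796.00 = 70.03 mm; ȳ = 732466.00/12796.00 = 57.24 mm.

x̄ = 70.03 mm, ȳ = 57.24 mm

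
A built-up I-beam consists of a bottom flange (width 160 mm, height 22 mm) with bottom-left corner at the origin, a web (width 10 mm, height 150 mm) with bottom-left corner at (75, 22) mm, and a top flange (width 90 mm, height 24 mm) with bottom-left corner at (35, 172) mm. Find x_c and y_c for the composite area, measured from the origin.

Part | A | x̄ᵢ | ȳᵢ | A·x̄ᵢ | A·ȳᵢ
bottom flange | 3520.00 | 80.00 | 11.00 | 281600.00 | 38720.00
web | 1500.00 | 80.00 | 97.00 | 120000.00 | 145500.00
top flange | 2160.00 | 80.00 | 184.00 | 172800.00 | 397440.00
Σ | 7180.00 |  |  | 574400.00 | 581660.00
x_c = 574400.00 / 7180.00 = 80.00 mm
y_c = 581660.00 / 7180.00 = 81.01 mm

x_c = 80.00 mm, y_c = 81.01 mm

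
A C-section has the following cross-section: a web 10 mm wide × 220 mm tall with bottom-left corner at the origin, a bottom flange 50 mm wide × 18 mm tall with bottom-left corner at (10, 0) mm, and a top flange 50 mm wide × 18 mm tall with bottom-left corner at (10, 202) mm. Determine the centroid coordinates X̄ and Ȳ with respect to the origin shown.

X̄ = 18.50 mm, Ȳ = 110.00 mm

web: A = 10 × 220 = 2200.00, centroid at (5.00, 110.00).
bottom flange: A = 50 × 18 = 900.00, centroid at (35.00, 9.00).
top flange: A = 50 × 18 = 900.00, centroid at (35.00, 211.00).
ΣA = 4000.00 mm²
ΣAX̄ = (2200.00)(5.00) + (900.00)(35.00) + (900.00)(35.00) = 74000.00 mm³
ΣAȲ = (2200.00)(110.00) + (900.00)(9.00) + (900.00)(211.00) = 440000.00 mm³
X̄ = 74000.00 / 4000.00 = 18.50 mm
Ȳ = 440000.00 / 4000.00 = 110.00 mm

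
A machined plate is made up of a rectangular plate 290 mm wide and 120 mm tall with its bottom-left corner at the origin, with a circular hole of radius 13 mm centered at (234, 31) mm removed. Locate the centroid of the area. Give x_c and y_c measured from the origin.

x_c = 143.62 mm, y_c = 60.45 mm

plate: A = 290 × 120 = 34800.00, centroid at (145.00, 60.00).
hole: A = −π·13² = -530.93, centroid at (234.00, 31.00).
ΣA = 34269.07 mm²
ΣAx_c = (34800.00)(145.00) + (-530.93)(234.00) = 4921762.58 mm³
ΣAy_c = (34800.00)(60.00) + (-530.93)(31.00) = 2071541.20 mm³
x_c = 4921762.58 / 34269.07 = 143.62 mm
y_c = 2071541.20 / 34269.07 = 60.45 mm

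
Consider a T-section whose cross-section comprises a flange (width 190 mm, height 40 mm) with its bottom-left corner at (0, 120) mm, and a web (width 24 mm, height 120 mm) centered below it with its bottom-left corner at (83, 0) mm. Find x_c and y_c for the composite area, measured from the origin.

web: A = 24 × 120 = 2880.00, centroid at (95.00, 60.00).
flange: A = 190 × 40 = 7600.00, centroid at (95.00, 140.00).
ΣA = 10480.00 mm²
ΣAx_c = (2880.00)(95.00) + (7600.00)(95.00) = 995600.00 mm³
ΣAy_c = (2880.00)(60.00) + (7600.00)(140.00) = 1236800.00 mm³
x_c = 995600.00 / 10480.00 = 95.00 mm
y_c = 1236800.00 / 10480.00 = 118.02 mm

x_c = 95.00 mm, y_c = 118.02 mm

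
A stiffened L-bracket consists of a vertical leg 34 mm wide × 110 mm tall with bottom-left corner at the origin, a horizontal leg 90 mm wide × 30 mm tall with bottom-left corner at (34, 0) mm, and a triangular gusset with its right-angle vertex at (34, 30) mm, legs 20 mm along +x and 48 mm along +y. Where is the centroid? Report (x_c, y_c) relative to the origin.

x_c = 42.83 mm, y_c = 38.77 mm

vertical leg: A = 34 × 110 = 3740.00, centroid at (17.00, 55.00).
horizontal leg: A = 90 × 30 = 2700.00, centroid at (79.00, 15.00).
gusset: A = ½·20·48 = 480.00, centroid at (40.67, 46.00).
ΣA = 6920.00 mm², ΣAx_c = 296400.00 mm³, ΣAy_c = 268280.00 mm³.
x_c = 296400.00/6920.00 = 42.83 mm; y_c = 268280.00/6920.00 = 38.77 mm.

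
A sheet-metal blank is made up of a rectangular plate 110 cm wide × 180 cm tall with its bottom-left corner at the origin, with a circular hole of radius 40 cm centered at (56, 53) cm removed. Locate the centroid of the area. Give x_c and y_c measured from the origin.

plate: A = 110 × 180 = 19800.00, centroid at (55.00, 90.00).
hole: A = −π·40² = -5026.55, centroid at (56.00, 53.00).
ΣA = 14773.45 cm², ΣAx_c = 807513.30 cm³, ΣAy_c = 1515592.94 cm³.
x_c = 807513.30/14773.45 = 54.66 cm; y_c = 1515592.94/14773.45 = 102.59 cm.

x_c = 54.66 cm, y_c = 102.59 cm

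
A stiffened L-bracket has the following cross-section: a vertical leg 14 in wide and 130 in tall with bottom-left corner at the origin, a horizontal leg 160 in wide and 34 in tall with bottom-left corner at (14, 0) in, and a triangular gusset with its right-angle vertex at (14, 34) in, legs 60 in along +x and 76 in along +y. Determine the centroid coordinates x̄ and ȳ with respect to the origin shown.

vertical leg: A = 14 × 130 = 1820.00, centroid at (7.00, 65.00).
horizontal leg: A = 160 × 34 = 5440.00, centroid at (94.00, 17.00).
gusset: A = ½·60·76 = 2280.00, centroid at (34.00, 59.33).
ΣA = 9540.00 in²
ΣAx̄ = (1820.00)(7.00) + (5440.00)(94.00) + (2280.00)(34.00) = 601620.00 in³
ΣAȳ = (1820.00)(65.00) + (5440.00)(17.00) + (2280.00)(59.33) = 346060.00 in³
x̄ = 601620.00 / 9540.00 = 63.06 in
ȳ = 346060.00 / 9540.00 = 36.27 in

x̄ = 63.06 in, ȳ = 36.27 in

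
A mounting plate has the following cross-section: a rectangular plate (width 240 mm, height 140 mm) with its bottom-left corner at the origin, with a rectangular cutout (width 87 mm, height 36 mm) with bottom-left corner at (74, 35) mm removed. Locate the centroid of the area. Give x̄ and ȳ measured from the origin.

plate: A = 240 × 140 = 33600.00, centroid at (120.00, 70.00).
hole: A = −(87 × 36) = -3132.00, centroid at (117.50, 53.00).
ΣA = 30468.00 mm²
ΣAx̄ = (33600.00)(120.00) + (-3132.00)(117.50) = 3663990.00 mm³
ΣAȳ = (33600.00)(70.00) + (-3132.00)(53.00) = 2186004.00 mm³
x̄ = 3663990.00 / 30468.00 = 120.26 mm
ȳ = 2186004.00 / 30468.00 = 71.75 mm

x̄ = 120.26 mm, ȳ = 71.75 mm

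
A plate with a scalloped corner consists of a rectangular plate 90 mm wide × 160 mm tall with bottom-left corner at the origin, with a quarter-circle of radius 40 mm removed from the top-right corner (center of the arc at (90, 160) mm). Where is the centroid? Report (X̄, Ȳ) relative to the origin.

X̄ = 42.32 mm, Ȳ = 73.97 mm

plate: A = 90 × 160 = 14400.00, centroid at (45.00, 80.00).
removed quarter-circle: A = −¼π·40² = -1256.64, centroid at (73.02, 143.02).
ΣA = 13143.36 mm², ΣAX̄ = 556236.00 mm³, ΣAȲ = 972271.40 mm³.
X̄ = 556236.00/13143.36 = 42.32 mm; Ȳ = 972271.40/13143.36 = 73.97 mm.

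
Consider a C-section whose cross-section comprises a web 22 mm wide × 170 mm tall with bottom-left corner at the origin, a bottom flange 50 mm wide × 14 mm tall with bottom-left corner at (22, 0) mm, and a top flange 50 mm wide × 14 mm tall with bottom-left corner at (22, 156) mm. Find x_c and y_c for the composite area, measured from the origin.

x_c = 20.81 mm, y_c = 85.00 mm

web: A = 22 × 170 = 3740.00, centroid at (11.00, 85.00).
bottom flange: A = 50 × 14 = 700.00, centroid at (47.00, 7.00).
top flange: A = 50 × 14 = 700.00, centroid at (47.00, 163.00).
ΣA = 5140.00 mm²
ΣAx_c = (3740.00)(11.00) + (700.00)(47.00) + (700.00)(47.00) = 106940.00 mm³
ΣAy_c = (3740.00)(85.00) + (700.00)(7.00) + (700.00)(163.00) = 436900.00 mm³
x_c = 106940.00 / 5140.00 = 20.81 mm
y_c = 436900.00 / 5140.00 = 85.00 mm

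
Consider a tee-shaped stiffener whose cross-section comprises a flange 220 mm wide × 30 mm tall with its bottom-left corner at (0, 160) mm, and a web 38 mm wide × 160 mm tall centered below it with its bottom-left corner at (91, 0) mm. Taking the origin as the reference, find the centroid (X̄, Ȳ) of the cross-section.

web: A = 38 × 160 = 6080.00, centroid at (110.00, 80.00).
flange: A = 220 × 30 = 6600.00, centroid at (110.00, 175.00).
ΣA = 12680.00 mm²
ΣAX̄ = (6080.00)(110.00) + (6600.00)(110.00) = 1394800.00 mm³
ΣAȲ = (6080.00)(80.00) + (6600.00)(175.00) = 1641400.00 mm³
X̄ = 1394800.00 / 12680.00 = 110.00 mm
Ȳ = 1641400.00 / 12680.00 = 129.45 mm

X̄ = 110.00 mm, Ȳ = 129.45 mm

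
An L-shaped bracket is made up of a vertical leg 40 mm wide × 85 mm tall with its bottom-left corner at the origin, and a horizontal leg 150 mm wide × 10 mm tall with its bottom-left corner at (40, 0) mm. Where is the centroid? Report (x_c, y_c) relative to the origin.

x_c = 49.08 mm, y_c = 31.02 mm

vertical leg: A = 40 × 85 = 3400.00, centroid at (20.00, 42.50).
horizontal leg: A = 150 × 10 = 1500.00, centroid at (115.00, 5.00).
ΣA = 4900.00 mm²
ΣAx_c = (3400.00)(20.00) + (1500.00)(115.00) = 240500.00 mm³
ΣAy_c = (3400.00)(42.50) + (1500.00)(5.00) = 152000.00 mm³
x_c = 240500.00 / 4900.00 = 49.08 mm
y_c = 152000.00 / 4900.00 = 31.02 mm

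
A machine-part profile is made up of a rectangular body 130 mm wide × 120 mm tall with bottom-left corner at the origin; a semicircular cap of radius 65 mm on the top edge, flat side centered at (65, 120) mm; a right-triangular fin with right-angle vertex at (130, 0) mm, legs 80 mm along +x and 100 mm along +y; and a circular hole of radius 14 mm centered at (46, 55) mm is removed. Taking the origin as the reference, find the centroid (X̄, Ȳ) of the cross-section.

X̄ = 79.77 mm, Ȳ = 78.64 mm

rectangular body: A = 130 × 120 = 15600.00, centroid at (65.00, 60.00).
semicircular top: A = ½π·65² = 6636.61, centroid at (65.00, 147.59).
triangular fin: A = ½·80·100 = 4000.00, centroid at (156.67, 33.33).
hole: A = −π·14² = -615.75, centroid at (46.00, 55.00).
ΣA = 25620.86 mm²
ΣAX̄ = (15600.00)(65.00) + (6636.61)(65.00) + (4000.00)(156.67) + (-615.75)(46.00) = 2043722.01 mm³
ΣAȲ = (15600.00)(60.00) + (6636.61)(147.59) + (4000.00)(33.33) + (-615.75)(55.00) = 2014944.04 mm³
X̄ = 2043722.01 / 25620.86 = 79.77 mm
Ȳ = 2014944.04 / 25620.86 = 78.64 mm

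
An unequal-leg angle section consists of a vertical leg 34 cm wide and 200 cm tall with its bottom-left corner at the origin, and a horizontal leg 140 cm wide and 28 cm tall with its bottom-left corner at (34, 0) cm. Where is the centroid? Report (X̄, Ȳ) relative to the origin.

Part | A | x̄ᵢ | ȳᵢ | A·x̄ᵢ | A·ȳᵢ
vertical leg | 6800.00 | 17.00 | 100.00 | 115600.00 | 680000.00
horizontal leg | 3920.00 | 104.00 | 14.00 | 407680.00 | 54880.00
Σ | 10720.00 |  |  | 523280.00 | 734880.00
X̄ = 523280.00 / 10720.00 = 48.81 cm
Ȳ = 734880.00 / 10720.00 = 68.55 cm

X̄ = 48.81 cm, Ȳ = 68.55 cm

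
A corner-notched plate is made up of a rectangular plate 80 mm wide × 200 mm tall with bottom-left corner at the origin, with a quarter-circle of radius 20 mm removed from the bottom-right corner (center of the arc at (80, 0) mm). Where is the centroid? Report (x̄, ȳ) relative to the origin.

x̄ = 39.37 mm, ȳ = 101.83 mm

plate: A = 80 × 200 = 16000.00, centroid at (40.00, 100.00).
removed quarter-circle: A = −¼π·20² = -314.16, centroid at (71.51, 8.49).
ΣA = 15685.84 mm²
ΣAx̄ = (16000.00)(40.00) + (-314.16)(71.51) = 617533.93 mm³
ΣAȳ = (16000.00)(100.00) + (-314.16)(8.49) = 1597333.33 mm³
x̄ = 617533.93 / 15685.84 = 39.37 mm
ȳ = 1597333.33 / 15685.84 = 101.83 mm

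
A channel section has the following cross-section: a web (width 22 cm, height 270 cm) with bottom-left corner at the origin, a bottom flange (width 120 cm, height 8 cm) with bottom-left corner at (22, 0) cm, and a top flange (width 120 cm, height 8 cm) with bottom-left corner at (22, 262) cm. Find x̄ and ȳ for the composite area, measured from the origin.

x̄ = 28.34 cm, ȳ = 135.00 cm

web: A = 22 × 270 = 5940.00, centroid at (11.00, 135.00).
bottom flange: A = 120 × 8 = 960.00, centroid at (82.00, 4.00).
top flange: A = 120 × 8 = 960.00, centroid at (82.00, 266.00).
ΣA = 7860.00 cm²
ΣAx̄ = (5940.00)(11.00) + (960.00)(82.00) + (960.00)(82.00) = 222780.00 cm³
ΣAȳ = (5940.00)(135.00) + (960.00)(4.00) + (960.00)(266.00) = 1061100.00 cm³
x̄ = 222780.00 / 7860.00 = 28.34 cm
ȳ = 1061100.00 / 7860.00 = 135.00 cm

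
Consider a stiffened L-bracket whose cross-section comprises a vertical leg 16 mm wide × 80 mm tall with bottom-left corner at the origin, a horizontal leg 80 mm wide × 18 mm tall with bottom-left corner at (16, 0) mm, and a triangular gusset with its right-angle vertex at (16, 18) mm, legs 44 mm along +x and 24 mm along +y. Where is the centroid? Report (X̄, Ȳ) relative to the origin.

X̄ = 32.97 mm, Ȳ = 23.98 mm

vertical leg: A = 16 × 80 = 1280.00, centroid at (8.00, 40.00).
horizontal leg: A = 80 × 18 = 1440.00, centroid at (56.00, 9.00).
gusset: A = ½·44·24 = 528.00, centroid at (30.67, 26.00).
ΣA = 3248.00 mm²
ΣAX̄ = (1280.00)(8.00) + (1440.00)(56.00) + (528.00)(30.67) = 107072.00 mm³
ΣAȲ = (1280.00)(40.00) + (1440.00)(9.00) + (528.00)(26.00) = 77888.00 mm³
X̄ = 107072.00 / 3248.00 = 32.97 mm
Ȳ = 77888.00 / 3248.00 = 23.98 mm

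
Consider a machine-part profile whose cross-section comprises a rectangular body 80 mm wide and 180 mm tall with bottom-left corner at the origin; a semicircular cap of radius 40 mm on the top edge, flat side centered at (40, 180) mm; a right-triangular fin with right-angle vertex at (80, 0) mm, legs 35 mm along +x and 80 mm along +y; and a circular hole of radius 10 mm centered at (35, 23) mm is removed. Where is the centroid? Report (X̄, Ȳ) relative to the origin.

Part | A | x̄ᵢ | ȳᵢ | A·x̄ᵢ | A·ȳᵢ
rectangular body | 14400.00 | 40.00 | 90.00 | 576000.00 | 1296000.00
semicircular top | 2513.27 | 40.00 | 196.98 | 100530.96 | 495056.01
triangular fin | 1400.00 | 91.67 | 26.67 | 128333.33 | 37333.33
hole | -314.16 | 35.00 | 23.00 | -10995.57 | -7225.66
Σ | 17999.11 |  |  | 793868.72 | 1821163.68
X̄ = 793868.72 / 17999.11 = 44.11 mm
Ȳ = 1821163.68 / 17999.11 = 101.18 mm

X̄ = 44.11 mm, Ȳ = 101.18 mm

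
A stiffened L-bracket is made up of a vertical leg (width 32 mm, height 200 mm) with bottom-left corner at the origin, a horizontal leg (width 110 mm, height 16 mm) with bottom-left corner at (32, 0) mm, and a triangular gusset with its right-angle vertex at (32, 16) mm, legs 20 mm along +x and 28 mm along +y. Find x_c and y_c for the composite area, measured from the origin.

vertical leg: A = 32 × 200 = 6400.00, centroid at (16.00, 100.00).
horizontal leg: A = 110 × 16 = 1760.00, centroid at (87.00, 8.00).
gusset: A = ½·20·28 = 280.00, centroid at (38.67, 25.33).
ΣA = 8440.00 mm², ΣAx_c = 266346.67 mm³, ΣAy_c = 661173.33 mm³.
x_c = 266346.67/8440.00 = 31.56 mm; y_c = 661173.33/8440.00 = 78.34 mm.

x_c = 31.56 mm, y_c = 78.34 mm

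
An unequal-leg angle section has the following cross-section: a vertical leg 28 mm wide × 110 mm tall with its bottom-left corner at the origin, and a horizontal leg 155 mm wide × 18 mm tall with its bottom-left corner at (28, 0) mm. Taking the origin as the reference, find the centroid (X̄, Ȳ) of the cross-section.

Part | A | x̄ᵢ | ȳᵢ | A·x̄ᵢ | A·ȳᵢ
vertical leg | 3080.00 | 14.00 | 55.00 | 43120.00 | 169400.00
horizontal leg | 2790.00 | 105.50 | 9.00 | 294345.00 | 25110.00
Σ | 5870.00 |  |  | 337465.00 | 194510.00
X̄ = 337465.00 / 5870.00 = 57.49 mm
Ȳ = 194510.00 / 5870.00 = 33.14 mm

X̄ = 57.49 mm, Ȳ = 33.14 mm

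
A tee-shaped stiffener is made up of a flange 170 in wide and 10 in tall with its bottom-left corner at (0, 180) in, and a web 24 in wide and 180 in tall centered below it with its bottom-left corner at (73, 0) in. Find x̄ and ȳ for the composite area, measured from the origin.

x̄ = 85.00 in, ȳ = 116.83 in

web: A = 24 × 180 = 4320.00, centroid at (85.00, 90.00).
flange: A = 170 × 10 = 1700.00, centroid at (85.00, 185.00).
ΣA = 6020.00 in², ΣAx̄ = 511700.00 in³, ΣAȳ = 703300.00 in³.
x̄ = 511700.00/6020.00 = 85.00 in; ȳ = 703300.00/6020.00 = 116.83 in.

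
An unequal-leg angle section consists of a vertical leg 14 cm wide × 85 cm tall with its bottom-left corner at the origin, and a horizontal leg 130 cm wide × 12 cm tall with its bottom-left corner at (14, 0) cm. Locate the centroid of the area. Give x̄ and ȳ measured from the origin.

vertical leg: A = 14 × 85 = 1190.00, centroid at (7.00, 42.50).
horizontal leg: A = 130 × 12 = 1560.00, centroid at (79.00, 6.00).
ΣA = 2750.00 cm², ΣAx̄ = 131570.00 cm³, ΣAȳ = 59935.00 cm³.
x̄ = 131570.00/2750.00 = 47.84 cm; ȳ = 59935.00/2750.00 = 21.79 cm.

x̄ = 47.84 cm, ȳ = 21.79 cm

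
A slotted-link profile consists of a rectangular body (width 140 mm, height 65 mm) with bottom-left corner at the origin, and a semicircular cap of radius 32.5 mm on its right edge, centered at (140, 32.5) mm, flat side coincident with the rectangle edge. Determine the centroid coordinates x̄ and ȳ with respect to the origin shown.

x̄ = 82.92 mm, ȳ = 32.50 mm

Part | A | x̄ᵢ | ȳᵢ | A·x̄ᵢ | A·ȳᵢ
rectangular body | 9100.00 | 70.00 | 32.50 | 637000.00 | 295750.00
semicircular end | 1659.15 | 153.79 | 32.50 | 255166.92 | 53922.49
Σ | 10759.15 |  |  | 892166.92 | 349672.49
x̄ = 892166.92 / 10759.15 = 82.92 mm
ȳ = 349672.49 / 10759.15 = 32.50 mm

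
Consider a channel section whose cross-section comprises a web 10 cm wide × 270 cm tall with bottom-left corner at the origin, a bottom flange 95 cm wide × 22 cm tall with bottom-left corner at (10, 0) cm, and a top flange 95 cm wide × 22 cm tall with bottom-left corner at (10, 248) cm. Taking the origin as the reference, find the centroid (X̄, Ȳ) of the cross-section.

web: A = 10 × 270 = 2700.00, centroid at (5.00, 135.00).
bottom flange: A = 95 × 22 = 2090.00, centroid at (57.50, 11.00).
top flange: A = 95 × 22 = 2090.00, centroid at (57.50, 259.00).
ΣA = 6880.00 cm²
ΣAX̄ = (2700.00)(5.00) + (2090.00)(57.50) + (2090.00)(57.50) = 253850.00 cm³
ΣAȲ = (2700.00)(135.00) + (2090.00)(11.00) + (2090.00)(259.00) = 928800.00 cm³
X̄ = 253850.00 / 6880.00 = 36.90 cm
Ȳ = 928800.00 / 6880.00 = 135.00 cm

X̄ = 36.90 cm, Ȳ = 135.00 cm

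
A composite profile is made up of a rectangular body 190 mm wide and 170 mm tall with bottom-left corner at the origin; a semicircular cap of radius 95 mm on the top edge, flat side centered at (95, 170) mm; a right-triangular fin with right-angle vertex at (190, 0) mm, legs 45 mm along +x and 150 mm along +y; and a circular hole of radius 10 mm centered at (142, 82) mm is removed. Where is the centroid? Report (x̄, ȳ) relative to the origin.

rectangular body: A = 190 × 170 = 32300.00, centroid at (95.00, 85.00).
semicircular top: A = ½π·95² = 14176.44, centroid at (95.00, 210.32).
triangular fin: A = ½·45·150 = 3375.00, centroid at (205.00, 50.00).
hole: A = −π·10² = -314.16, centroid at (142.00, 82.00).
ΣA = 49537.28 mm², ΣAx̄ = 5062525.89 mm³, ΣAȳ = 5870066.54 mm³.
x̄ = 5062525.89/49537.28 = 102.20 mm; ȳ = 5870066.54/49537.28 = 118.50 mm.

x̄ = 102.20 mm, ȳ = 118.50 mm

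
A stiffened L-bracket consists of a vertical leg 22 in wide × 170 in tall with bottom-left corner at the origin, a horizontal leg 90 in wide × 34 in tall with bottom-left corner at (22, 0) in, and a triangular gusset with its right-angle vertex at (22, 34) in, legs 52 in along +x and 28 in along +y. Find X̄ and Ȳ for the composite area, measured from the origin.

X̄ = 36.50 in, Ȳ = 53.33 in

vertical leg: A = 22 × 170 = 3740.00, centroid at (11.00, 85.00).
horizontal leg: A = 90 × 34 = 3060.00, centroid at (67.00, 17.00).
gusset: A = ½·52·28 = 728.00, centroid at (39.33, 43.33).
ΣA = 7528.00 in², ΣAX̄ = 274794.67 in³, ΣAȲ = 401466.67 in³.
X̄ = 274794.67/7528.00 = 36.50 in; Ȳ = 401466.67/7528.00 = 53.33 in.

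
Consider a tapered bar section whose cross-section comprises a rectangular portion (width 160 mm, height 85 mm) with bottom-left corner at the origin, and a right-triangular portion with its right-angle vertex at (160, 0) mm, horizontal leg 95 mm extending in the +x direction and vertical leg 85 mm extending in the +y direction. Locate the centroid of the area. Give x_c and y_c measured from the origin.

Part | A | x̄ᵢ | ȳᵢ | A·x̄ᵢ | A·ȳᵢ
rectangular portion | 13600.00 | 80.00 | 42.50 | 1088000.00 | 578000.00
triangular portion | 4037.50 | 191.67 | 28.33 | 773854.17 | 114395.83
Σ | 17637.50 |  |  | 1861854.17 | 692395.83
x_c = 1861854.17 / 17637.50 = 105.56 mm
y_c = 692395.83 / 17637.50 = 39.26 mm

x_c = 105.56 mm, y_c = 39.26 mm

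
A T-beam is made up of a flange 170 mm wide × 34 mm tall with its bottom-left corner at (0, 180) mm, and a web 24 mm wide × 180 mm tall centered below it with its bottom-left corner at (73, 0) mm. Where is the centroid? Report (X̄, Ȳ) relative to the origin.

X̄ = 85.00 mm, Ȳ = 151.23 mm

web: A = 24 × 180 = 4320.00, centroid at (85.00, 90.00).
flange: A = 170 × 34 = 5780.00, centroid at (85.00, 197.00).
ΣA = 10100.00 mm², ΣAX̄ = 858500.00 mm³, ΣAȲ = 1527460.00 mm³.
X̄ = 858500.00/10100.00 = 85.00 mm; Ȳ = 1527460.00/10100.00 = 151.23 mm.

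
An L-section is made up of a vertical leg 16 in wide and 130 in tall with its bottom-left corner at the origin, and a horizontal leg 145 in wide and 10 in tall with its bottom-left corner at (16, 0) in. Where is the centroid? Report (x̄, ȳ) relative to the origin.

vertical leg: A = 16 × 130 = 2080.00, centroid at (8.00, 65.00).
horizontal leg: A = 145 × 10 = 1450.00, centroid at (88.50, 5.00).
ΣA = 3530.00 in², ΣAx̄ = 144965.00 in³, ΣAȳ = 142450.00 in³.
x̄ = 144965.00/3530.00 = 41.07 in; ȳ = 142450.00/3530.00 = 40.35 in.

x̄ = 41.07 in, ȳ = 40.35 in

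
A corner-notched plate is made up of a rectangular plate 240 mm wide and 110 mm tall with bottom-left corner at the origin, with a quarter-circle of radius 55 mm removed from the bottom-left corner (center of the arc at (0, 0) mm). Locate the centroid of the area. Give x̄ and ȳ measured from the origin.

x̄ = 129.56 mm, ȳ = 58.13 mm

plate: A = 240 × 110 = 26400.00, centroid at (120.00, 55.00).
removed quarter-circle: A = −¼π·55² = -2375.83, centroid at (23.34, 23.34).
ΣA = 24024.17 mm²
ΣAx̄ = (26400.00)(120.00) + (-2375.83)(23.34) = 3112541.67 mm³
ΣAȳ = (26400.00)(55.00) + (-2375.83)(23.34) = 1396541.67 mm³
x̄ = 3112541.67 / 24024.17 = 129.56 mm
ȳ = 1396541.67 / 24024.17 = 58.13 mm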